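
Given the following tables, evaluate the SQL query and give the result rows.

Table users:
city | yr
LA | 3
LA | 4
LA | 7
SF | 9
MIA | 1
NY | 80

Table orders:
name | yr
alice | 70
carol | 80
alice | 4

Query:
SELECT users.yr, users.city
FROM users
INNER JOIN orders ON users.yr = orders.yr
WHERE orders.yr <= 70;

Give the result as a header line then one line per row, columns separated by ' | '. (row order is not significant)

After JOIN orders (2 rows):
users.city | users.yr | orders.name | orders.yr
LA | 4 | alice | 4
NY | 80 | carol | 80
After WHERE (1 rows):
users.city | users.yr | orders.name | orders.yr
LA | 4 | alice | 4
After SELECT (1 rows):
users.yr | users.city
4 | LA

== RESULT ==
users.yr | users.city
4 | LA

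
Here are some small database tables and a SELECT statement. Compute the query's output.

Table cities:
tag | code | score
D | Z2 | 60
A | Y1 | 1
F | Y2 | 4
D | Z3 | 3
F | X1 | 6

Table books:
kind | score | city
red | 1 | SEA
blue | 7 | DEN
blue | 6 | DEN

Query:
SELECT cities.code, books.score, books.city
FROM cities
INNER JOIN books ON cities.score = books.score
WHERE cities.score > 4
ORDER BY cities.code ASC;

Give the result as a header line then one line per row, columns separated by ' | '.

== RESULT ==
cities.code | books.score | books.city
X1 | 6 | DEN

Derivation:
After JOIN books (2 rows):
cities.tag | cities.code | cities.score | books.kind | books.score | books.city
A | Y1 | 1 | red | 1 | SEA
F | X1 | 6 | blue | 6 | DEN
After WHERE (1 rows):
cities.tag | cities.code | cities.score | books.kind | books.score | books.city
F | X1 | 6 | blue | 6 | DEN
After SELECT (1 rows):
cities.code | books.score | books.city
X1 | 6 | DEN
After ORDER BY (1 rows):
cities.code | books.score | books.city
X1 | 6 | DEN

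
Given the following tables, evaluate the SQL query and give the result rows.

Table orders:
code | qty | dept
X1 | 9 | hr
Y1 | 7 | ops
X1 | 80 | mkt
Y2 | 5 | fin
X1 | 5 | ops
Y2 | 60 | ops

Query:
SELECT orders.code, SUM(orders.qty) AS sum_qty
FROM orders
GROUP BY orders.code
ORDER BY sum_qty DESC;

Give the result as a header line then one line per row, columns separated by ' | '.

== RESULT ==
orders.code | sum_qty
X1 | 94
Y2 | 65
Y1 | 7

Derivation:
After GROUP BY (3 rows):
orders.code | sum_qty
X1 | 94
Y1 | 7
Y2 | 65
After ORDER BY (3 rows):
orders.code | sum_qty
X1 | 94
Y2 | 65
Y1 | 7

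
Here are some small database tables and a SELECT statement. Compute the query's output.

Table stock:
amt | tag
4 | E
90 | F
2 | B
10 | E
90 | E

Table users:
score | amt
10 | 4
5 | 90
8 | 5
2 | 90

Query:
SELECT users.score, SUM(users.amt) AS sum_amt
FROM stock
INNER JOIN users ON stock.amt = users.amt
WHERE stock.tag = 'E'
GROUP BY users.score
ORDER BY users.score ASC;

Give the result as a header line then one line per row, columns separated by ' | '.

== RESULT ==
users.score | sum_amt
2 | 90
5 | 90
10 | 4

Derivation:
After JOIN users (5 rows):
stock.amt | stock.tag | users.score | users.amt
4 | E | 10 | 4
90 | F | 5 | 90
90 | F | 2 | 90
90 | E | 5 | 90
90 | E | 2 | 90
After WHERE (3 rows):
stock.amt | stock.tag | users.score | users.amt
4 | E | 10 | 4
90 | E | 5 | 90
90 | E | 2 | 90
After GROUP BY (3 rows):
users.score | sum_amt
10 | 4
5 | 90
2 | 90
After ORDER BY (3 rows):
users.score | sum_amt
2 | 90
5 | 90
10 | 4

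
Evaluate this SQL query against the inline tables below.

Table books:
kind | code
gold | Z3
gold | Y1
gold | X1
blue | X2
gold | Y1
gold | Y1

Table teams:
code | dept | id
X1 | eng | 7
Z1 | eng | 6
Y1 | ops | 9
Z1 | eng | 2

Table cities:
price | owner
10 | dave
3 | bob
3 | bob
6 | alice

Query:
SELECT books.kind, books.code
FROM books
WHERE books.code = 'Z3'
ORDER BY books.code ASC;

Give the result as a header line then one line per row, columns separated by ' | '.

== RESULT ==
books.kind | books.code
gold | Z3

Derivation:
After WHERE (1 rows):
books.kind | books.code
gold | Z3
After SELECT (1 rows):
books.kind | books.code
gold | Z3
After ORDER BY (1 rows):
books.kind | books.code
gold | Z3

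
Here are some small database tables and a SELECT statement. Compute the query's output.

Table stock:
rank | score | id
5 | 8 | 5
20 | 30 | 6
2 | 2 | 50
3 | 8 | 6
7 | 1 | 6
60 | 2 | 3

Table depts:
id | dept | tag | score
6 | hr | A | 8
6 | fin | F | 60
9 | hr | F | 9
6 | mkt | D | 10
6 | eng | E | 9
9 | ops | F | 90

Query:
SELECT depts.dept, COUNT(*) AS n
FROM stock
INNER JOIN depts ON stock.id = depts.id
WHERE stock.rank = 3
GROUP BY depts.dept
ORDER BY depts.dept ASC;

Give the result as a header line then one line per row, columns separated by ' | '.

After JOIN depts (12 rows):
stock.rank | stock.score | stock.id | depts.id | depts.dept | depts.tag | depts.score
20 | 30 | 6 | 6 | hr | A | 8
20 | 30 | 6 | 6 | fin | F | 60
20 | 30 | 6 | 6 | mkt | D | 10
20 | 30 | 6 | 6 | eng | E | 9
3 | 8 | 6 | 6 | hr | A | 8
3 | 8 | 6 | 6 | fin | F | 60
3 | 8 | 6 | 6 | mkt | D | 10
3 | 8 | 6 | 6 | eng | E | 9
7 | 1 | 6 | 6 | hr | A | 8
7 | 1 | 6 | 6 | fin | F | 60
7 | 1 | 6 | 6 | mkt | D | 10
7 | 1 | 6 | 6 | eng | E | 9
After WHERE (4 rows):
stock.rank | stock.score | stock.id | depts.id | depts.dept | depts.tag | depts.score
3 | 8 | 6 | 6 | hr | A | 8
3 | 8 | 6 | 6 | fin | F | 60
3 | 8 | 6 | 6 | mkt | D | 10
3 | 8 | 6 | 6 | eng | E | 9
After GROUP BY (4 rows):
depts.dept | n
hr | 1
fin | 1
mkt | 1
eng | 1
After ORDER BY (4 rows):
depts.dept | n
eng | 1
fin | 1
hr | 1
mkt | 1

== RESULT ==
depts.dept | n
eng | 1
fin | 1
hr | 1
mkt | 1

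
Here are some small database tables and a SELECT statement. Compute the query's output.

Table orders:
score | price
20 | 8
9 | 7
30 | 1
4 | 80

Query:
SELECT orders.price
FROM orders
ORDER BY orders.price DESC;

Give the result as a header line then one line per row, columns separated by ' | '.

After SELECT (4 rows):
orders.price
8
7
1
80
After ORDER BY (4 rows):
orders.price
80
8
7
1

== RESULT ==
orders.price
80
8
7
1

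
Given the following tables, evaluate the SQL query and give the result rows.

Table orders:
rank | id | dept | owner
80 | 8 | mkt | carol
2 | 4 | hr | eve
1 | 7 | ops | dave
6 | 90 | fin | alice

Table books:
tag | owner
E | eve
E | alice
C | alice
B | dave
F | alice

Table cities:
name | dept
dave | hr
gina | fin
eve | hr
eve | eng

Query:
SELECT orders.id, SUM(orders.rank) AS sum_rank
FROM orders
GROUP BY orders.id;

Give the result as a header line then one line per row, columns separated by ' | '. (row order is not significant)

== RESULT ==
orders.id | sum_rank
8 | 80
4 | 2
7 | 1
90 | 6

Derivation:
After GROUP BY (4 rows):
orders.id | sum_rank
8 | 80
4 | 2
7 | 1
90 | 6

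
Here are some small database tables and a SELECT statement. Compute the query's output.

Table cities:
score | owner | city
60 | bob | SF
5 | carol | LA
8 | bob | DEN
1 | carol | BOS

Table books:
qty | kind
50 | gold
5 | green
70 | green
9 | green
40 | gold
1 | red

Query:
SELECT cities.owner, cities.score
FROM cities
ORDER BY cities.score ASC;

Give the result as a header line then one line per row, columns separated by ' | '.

== RESULT ==
cities.owner | cities.score
carol | 1
carol | 5
bob | 8
bob | 60

Derivation:
After SELECT (4 rows):
cities.owner | cities.score
bob | 60
carol | 5
bob | 8
carol | 1
After ORDER BY (4 rows):
cities.owner | cities.score
carol | 1
carol | 5
bob | 8
bob | 60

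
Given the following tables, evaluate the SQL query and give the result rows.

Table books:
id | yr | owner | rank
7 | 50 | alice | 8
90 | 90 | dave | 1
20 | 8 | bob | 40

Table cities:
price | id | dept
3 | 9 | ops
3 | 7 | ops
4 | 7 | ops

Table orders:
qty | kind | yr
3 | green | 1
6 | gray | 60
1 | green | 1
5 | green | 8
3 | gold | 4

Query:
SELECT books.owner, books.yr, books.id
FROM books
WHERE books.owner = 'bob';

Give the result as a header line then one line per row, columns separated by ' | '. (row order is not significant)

After WHERE (1 rows):
books.id | books.yr | books.owner | books.rank
20 | 8 | bob | 40
After SELECT (1 rows):
books.owner | books.yr | books.id
bob | 8 | 20

== RESULT ==
books.owner | books.yr | books.id
bob | 8 | 20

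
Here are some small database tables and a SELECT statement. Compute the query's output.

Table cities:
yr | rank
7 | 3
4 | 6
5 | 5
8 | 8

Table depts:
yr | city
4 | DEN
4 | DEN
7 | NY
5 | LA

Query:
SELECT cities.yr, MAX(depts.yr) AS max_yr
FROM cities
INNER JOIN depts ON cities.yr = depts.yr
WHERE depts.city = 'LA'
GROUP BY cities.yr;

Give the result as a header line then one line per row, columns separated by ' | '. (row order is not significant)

== RESULT ==
cities.yr | max_yr
5 | 5

Derivation:
After JOIN depts (4 rows):
cities.yr | cities.rank | depts.yr | depts.city
7 | 3 | 7 | NY
4 | 6 | 4 | DEN
4 | 6 | 4 | DEN
5 | 5 | 5 | LA
After WHERE (1 rows):
cities.yr | cities.rank | depts.yr | depts.city
5 | 5 | 5 | LA
After GROUP BY (1 rows):
cities.yr | max_yr
5 | 5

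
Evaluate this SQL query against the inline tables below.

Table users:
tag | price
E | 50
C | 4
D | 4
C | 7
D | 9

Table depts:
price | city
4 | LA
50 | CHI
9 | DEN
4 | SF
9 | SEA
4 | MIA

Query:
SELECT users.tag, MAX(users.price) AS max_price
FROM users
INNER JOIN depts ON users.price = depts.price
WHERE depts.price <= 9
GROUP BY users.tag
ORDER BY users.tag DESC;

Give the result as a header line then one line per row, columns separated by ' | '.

== RESULT ==
users.tag | max_price
D | 9
C | 4

Derivation:
After JOIN depts (9 rows):
users.tag | users.price | depts.price | depts.city
E | 50 | 50 | CHI
C | 4 | 4 | LA
C | 4 | 4 | SF
C | 4 | 4 | MIA
D | 4 | 4 | LA
D | 4 | 4 | SF
D | 4 | 4 | MIA
D | 9 | 9 | DEN
D | 9 | 9 | SEA
After WHERE (8 rows):
users.tag | users.price | depts.price | depts.city
C | 4 | 4 | LA
C | 4 | 4 | SF
C | 4 | 4 | MIA
D | 4 | 4 | LA
D | 4 | 4 | SF
D | 4 | 4 | MIA
D | 9 | 9 | DEN
D | 9 | 9 | SEA
After GROUP BY (2 rows):
users.tag | max_price
C | 4
D | 9
After ORDER BY (2 rows):
users.tag | max_price
D | 9
C | 4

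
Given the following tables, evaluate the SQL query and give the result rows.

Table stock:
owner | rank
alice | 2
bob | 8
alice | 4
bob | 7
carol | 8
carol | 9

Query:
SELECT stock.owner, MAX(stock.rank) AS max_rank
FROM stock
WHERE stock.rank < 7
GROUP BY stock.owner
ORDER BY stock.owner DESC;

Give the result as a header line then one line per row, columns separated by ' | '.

== RESULT ==
stock.owner | max_rank
alice | 4

Derivation:
After WHERE (2 rows):
stock.owner | stock.rank
alice | 2
alice | 4
After GROUP BY (1 rows):
stock.owner | max_rank
alice | 4
After ORDER BY (1 rows):
stock.owner | max_rank
alice | 4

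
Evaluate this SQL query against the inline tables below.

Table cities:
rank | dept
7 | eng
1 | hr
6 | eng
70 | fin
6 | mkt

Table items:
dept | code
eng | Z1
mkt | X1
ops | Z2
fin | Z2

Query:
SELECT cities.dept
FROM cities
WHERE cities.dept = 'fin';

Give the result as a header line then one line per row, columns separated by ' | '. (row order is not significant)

== RESULT ==
cities.dept
fin

Derivation:
After WHERE (1 rows):
cities.rank | cities.dept
70 | fin
After SELECT (1 rows):
cities.dept
fin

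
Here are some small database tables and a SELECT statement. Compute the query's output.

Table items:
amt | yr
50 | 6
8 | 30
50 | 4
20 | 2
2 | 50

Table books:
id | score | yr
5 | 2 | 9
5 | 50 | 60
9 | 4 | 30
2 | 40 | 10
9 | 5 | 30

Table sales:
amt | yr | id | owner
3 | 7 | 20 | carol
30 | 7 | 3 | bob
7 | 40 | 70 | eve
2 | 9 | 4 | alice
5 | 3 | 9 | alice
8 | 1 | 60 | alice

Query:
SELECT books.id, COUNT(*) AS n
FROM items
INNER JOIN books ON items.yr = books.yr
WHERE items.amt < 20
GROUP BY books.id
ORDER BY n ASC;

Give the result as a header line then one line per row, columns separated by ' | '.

== RESULT ==
books.id | n
9 | 2

Derivation:
After JOIN books (2 rows):
items.amt | items.yr | books.id | books.score | books.yr
8 | 30 | 9 | 4 | 30
8 | 30 | 9 | 5 | 30
After WHERE (2 rows):
items.amt | items.yr | books.id | books.score | books.yr
8 | 30 | 9 | 4 | 30
8 | 30 | 9 | 5 | 30
After GROUP BY (1 rows):
books.id | n
9 | 2
After ORDER BY (1 rows):
books.id | n
9 | 2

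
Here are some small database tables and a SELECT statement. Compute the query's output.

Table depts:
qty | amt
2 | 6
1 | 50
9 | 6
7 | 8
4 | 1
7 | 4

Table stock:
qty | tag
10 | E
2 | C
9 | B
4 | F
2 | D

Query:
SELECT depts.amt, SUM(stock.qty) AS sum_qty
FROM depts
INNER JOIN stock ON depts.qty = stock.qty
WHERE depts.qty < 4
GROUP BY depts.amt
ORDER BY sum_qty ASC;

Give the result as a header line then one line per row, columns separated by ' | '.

== RESULT ==
depts.amt | sum_qty
6 | 4

Derivation:
After JOIN stock (4 rows):
depts.qty | depts.amt | stock.qty | stock.tag
2 | 6 | 2 | C
2 | 6 | 2 | D
9 | 6 | 9 | B
4 | 1 | 4 | F
After WHERE (2 rows):
depts.qty | depts.amt | stock.qty | stock.tag
2 | 6 | 2 | C
2 | 6 | 2 | D
After GROUP BY (1 rows):
depts.amt | sum_qty
6 | 4
After ORDER BY (1 rows):
depts.amt | sum_qty
6 | 4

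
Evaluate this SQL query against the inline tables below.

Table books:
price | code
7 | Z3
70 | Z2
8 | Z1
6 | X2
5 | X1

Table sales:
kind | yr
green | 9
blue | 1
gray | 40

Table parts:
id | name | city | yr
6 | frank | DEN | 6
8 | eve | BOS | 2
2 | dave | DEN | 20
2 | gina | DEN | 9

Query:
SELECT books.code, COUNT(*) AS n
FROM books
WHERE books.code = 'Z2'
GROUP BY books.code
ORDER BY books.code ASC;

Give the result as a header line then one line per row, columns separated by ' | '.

== RESULT ==
books.code | n
Z2 | 1

Derivation:
After WHERE (1 rows):
books.price | books.code
70 | Z2
After GROUP BY (1 rows):
books.code | n
Z2 | 1
After ORDER BY (1 rows):
books.code | n
Z2 | 1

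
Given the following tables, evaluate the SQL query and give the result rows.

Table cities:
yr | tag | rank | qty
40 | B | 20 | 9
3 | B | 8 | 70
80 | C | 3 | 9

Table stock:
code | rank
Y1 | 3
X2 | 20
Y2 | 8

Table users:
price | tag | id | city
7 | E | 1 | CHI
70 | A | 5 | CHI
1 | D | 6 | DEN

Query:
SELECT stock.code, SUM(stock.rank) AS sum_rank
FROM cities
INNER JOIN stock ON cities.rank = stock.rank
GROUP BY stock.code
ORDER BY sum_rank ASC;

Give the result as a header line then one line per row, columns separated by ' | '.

== RESULT ==
stock.code | sum_rank
Y1 | 3
Y2 | 8
X2 | 20

Derivation:
After JOIN stock (3 rows):
cities.yr | cities.tag | cities.rank | cities.qty | stock.code | stock.rank
40 | B | 20 | 9 | X2 | 20
3 | B | 8 | 70 | Y2 | 8
80 | C | 3 | 9 | Y1 | 3
After GROUP BY (3 rows):
stock.code | sum_rank
X2 | 20
Y2 | 8
Y1 | 3
After ORDER BY (3 rows):
stock.code | sum_rank
Y1 | 3
Y2 | 8
X2 | 20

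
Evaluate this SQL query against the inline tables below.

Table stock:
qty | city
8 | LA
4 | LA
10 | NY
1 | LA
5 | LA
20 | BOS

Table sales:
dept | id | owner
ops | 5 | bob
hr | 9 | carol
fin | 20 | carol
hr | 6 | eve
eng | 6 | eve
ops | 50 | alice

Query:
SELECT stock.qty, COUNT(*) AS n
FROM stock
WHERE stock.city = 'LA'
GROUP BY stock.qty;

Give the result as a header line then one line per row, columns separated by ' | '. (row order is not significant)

== RESULT ==
stock.qty | n
8 | 1
4 | 1
1 | 1
5 | 1

Derivation:
After WHERE (4 rows):
stock.qty | stock.city
8 | LA
4 | LA
1 | LA
5 | LA
After GROUP BY (4 rows):
stock.qty | n
8 | 1
4 | 1
1 | 1
5 | 1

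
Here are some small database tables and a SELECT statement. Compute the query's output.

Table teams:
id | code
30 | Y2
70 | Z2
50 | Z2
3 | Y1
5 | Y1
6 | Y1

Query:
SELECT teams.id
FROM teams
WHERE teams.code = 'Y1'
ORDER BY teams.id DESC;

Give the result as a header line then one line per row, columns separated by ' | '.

After WHERE (3 rows):
teams.id | teams.code
3 | Y1
5 | Y1
6 | Y1
After SELECT (3 rows):
teams.id
3
5
6
After ORDER BY (3 rows):
teams.id
6
5
3

== RESULT ==
teams.id
6
5
3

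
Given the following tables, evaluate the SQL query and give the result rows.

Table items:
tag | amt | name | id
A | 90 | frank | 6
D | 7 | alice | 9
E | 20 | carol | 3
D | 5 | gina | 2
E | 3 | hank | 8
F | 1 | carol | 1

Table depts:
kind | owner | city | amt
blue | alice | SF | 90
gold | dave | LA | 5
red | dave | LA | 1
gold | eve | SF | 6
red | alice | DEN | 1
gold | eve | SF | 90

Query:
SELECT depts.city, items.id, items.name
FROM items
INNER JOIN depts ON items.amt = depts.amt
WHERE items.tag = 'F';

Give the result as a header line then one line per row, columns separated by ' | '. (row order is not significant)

== RESULT ==
depts.city | items.id | items.name
LA | 1 | carol
DEN | 1 | carol

Derivation:
After JOIN depts (5 rows):
items.tag | items.amt | items.name | items.id | depts.kind | depts.owner | depts.city | depts.amt
A | 90 | frank | 6 | blue | alice | SF | 90
A | 90 | frank | 6 | gold | eve | SF | 90
D | 5 | gina | 2 | gold | dave | LA | 5
F | 1 | carol | 1 | red | dave | LA | 1
F | 1 | carol | 1 | red | alice | DEN | 1
After WHERE (2 rows):
items.tag | items.amt | items.name | items.id | depts.kind | depts.owner | depts.city | depts.amt
F | 1 | carol | 1 | red | dave | LA | 1
F | 1 | carol | 1 | red | alice | DEN | 1
After SELECT (2 rows):
depts.city | items.id | items.name
LA | 1 | carol
DEN | 1 | carol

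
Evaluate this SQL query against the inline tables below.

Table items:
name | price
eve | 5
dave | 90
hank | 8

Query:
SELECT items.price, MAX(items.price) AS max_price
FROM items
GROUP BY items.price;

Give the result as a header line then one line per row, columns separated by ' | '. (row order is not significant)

== RESULT ==
items.price | max_price
5 | 5
90 | 90
8 | 8

Derivation:
After GROUP BY (3 rows):
items.price | max_price
5 | 5
90 | 90
8 | 8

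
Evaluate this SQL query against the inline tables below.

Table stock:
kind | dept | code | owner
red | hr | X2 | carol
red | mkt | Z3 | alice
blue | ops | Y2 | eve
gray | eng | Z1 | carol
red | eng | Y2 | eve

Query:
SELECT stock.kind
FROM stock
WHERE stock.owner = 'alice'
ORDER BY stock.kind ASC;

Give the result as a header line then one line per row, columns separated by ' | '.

After WHERE (1 rows):
stock.kind | stock.dept | stock.code | stock.owner
red | mkt | Z3 | alice
After SELECT (1 rows):
stock.kind
red
After ORDER BY (1 rows):
stock.kind
red

== RESULT ==
stock.kind
red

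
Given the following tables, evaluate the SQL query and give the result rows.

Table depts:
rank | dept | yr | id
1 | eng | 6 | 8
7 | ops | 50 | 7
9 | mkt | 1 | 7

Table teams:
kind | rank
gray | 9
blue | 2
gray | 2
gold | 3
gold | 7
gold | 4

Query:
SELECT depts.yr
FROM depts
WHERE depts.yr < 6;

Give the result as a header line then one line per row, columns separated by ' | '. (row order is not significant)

After WHERE (1 rows):
depts.rank | depts.dept | depts.yr | depts.id
9 | mkt | 1 | 7
After SELECT (1 rows):
depts.yr
1

== RESULT ==
depts.yr
1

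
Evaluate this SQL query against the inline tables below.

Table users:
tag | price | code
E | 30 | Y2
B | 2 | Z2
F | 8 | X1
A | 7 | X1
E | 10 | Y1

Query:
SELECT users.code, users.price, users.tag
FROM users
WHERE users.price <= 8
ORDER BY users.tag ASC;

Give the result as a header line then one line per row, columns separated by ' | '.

After WHERE (3 rows):
users.tag | users.price | users.code
B | 2 | Z2
F | 8 | X1
A | 7 | X1
After SELECT (3 rows):
users.code | users.price | users.tag
Z2 | 2 | B
X1 | 8 | F
X1 | 7 | A
After ORDER BY (3 rows):
users.code | users.price | users.tag
X1 | 7 | A
Z2 | 2 | B
X1 | 8 | F

== RESULT ==
users.code | users.price | users.tag
X1 | 7 | A
Z2 | 2 | B
X1 | 8 | F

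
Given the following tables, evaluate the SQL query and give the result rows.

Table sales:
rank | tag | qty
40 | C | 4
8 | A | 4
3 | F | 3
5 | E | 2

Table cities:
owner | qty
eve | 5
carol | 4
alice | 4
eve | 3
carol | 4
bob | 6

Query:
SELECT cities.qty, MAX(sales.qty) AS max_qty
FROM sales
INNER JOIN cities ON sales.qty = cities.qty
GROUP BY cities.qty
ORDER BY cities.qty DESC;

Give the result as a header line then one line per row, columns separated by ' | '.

After JOIN cities (7 rows):
sales.rank | sales.tag | sales.qty | cities.owner | cities.qty
40 | C | 4 | carol | 4
40 | C | 4 | alice | 4
40 | C | 4 | carol | 4
8 | A | 4 | carol | 4
8 | A | 4 | alice | 4
8 | A | 4 | carol | 4
3 | F | 3 | eve | 3
After GROUP BY (2 rows):
cities.qty | max_qty
4 | 4
3 | 3
After ORDER BY (2 rows):
cities.qty | max_qty
4 | 4
3 | 3

== RESULT ==
cities.qty | max_qty
4 | 4
3 | 3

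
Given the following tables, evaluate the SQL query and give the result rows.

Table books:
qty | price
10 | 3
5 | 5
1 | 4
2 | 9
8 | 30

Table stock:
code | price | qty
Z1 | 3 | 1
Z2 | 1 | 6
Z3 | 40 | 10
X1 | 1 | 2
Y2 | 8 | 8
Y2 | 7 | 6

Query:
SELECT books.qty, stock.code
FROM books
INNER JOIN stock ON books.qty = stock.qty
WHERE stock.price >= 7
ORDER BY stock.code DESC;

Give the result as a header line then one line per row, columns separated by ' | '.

== RESULT ==
books.qty | stock.code
10 | Z3
8 | Y2

Derivation:
After JOIN stock (4 rows):
books.qty | books.price | stock.code | stock.price | stock.qty
10 | 3 | Z3 | 40 | 10
1 | 4 | Z1 | 3 | 1
2 | 9 | X1 | 1 | 2
8 | 30 | Y2 | 8 | 8
After WHERE (2 rows):
books.qty | books.price | stock.code | stock.price | stock.qty
10 | 3 | Z3 | 40 | 10
8 | 30 | Y2 | 8 | 8
After SELECT (2 rows):
books.qty | stock.code
10 | Z3
8 | Y2
After ORDER BY (2 rows):
books.qty | stock.code
10 | Z3
8 | Y2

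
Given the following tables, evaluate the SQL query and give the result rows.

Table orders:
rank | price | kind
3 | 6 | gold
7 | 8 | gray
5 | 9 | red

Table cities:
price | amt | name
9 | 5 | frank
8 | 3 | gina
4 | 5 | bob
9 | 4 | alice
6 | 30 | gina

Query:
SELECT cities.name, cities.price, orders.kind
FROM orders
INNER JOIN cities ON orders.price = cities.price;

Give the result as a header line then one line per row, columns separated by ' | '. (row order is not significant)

== RESULT ==
cities.name | cities.price | orders.kind
gina | 6 | gold
gina | 8 | gray
frank | 9 | red
alice | 9 | red

Derivation:
After JOIN cities (4 rows):
orders.rank | orders.price | orders.kind | cities.price | cities.amt | cities.name
3 | 6 | gold | 6 | 30 | gina
7 | 8 | gray | 8 | 3 | gina
5 | 9 | red | 9 | 5 | frank
5 | 9 | red | 9 | 4 | alice
After SELECT (4 rows):
cities.name | cities.price | orders.kind
gina | 6 | gold
gina | 8 | gray
frank | 9 | red
alice | 9 | red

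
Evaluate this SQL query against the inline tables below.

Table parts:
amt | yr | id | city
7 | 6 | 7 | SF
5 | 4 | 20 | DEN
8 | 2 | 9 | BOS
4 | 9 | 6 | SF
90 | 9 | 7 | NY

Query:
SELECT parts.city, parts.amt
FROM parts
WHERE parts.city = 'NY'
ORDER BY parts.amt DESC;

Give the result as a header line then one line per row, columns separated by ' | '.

== RESULT ==
parts.city | parts.amt
NY | 90

Derivation:
After WHERE (1 rows):
parts.amt | parts.yr | parts.id | parts.city
90 | 9 | 7 | NY
After SELECT (1 rows):
parts.city | parts.amt
NY | 90
After ORDER BY (1 rows):
parts.city | parts.amt
NY | 90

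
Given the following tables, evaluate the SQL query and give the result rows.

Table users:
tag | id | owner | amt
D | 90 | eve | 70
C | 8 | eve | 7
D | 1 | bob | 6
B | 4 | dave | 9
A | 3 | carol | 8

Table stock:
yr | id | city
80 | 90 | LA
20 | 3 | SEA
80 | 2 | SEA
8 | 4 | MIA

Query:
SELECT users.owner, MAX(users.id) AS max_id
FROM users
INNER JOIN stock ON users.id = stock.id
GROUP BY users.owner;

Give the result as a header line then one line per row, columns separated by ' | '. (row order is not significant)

== RESULT ==
users.owner | max_id
eve | 90
dave | 4
carol | 3

Derivation:
After JOIN stock (3 rows):
users.tag | users.id | users.owner | users.amt | stock.yr | stock.id | stock.city
D | 90 | eve | 70 | 80 | 90 | LA
B | 4 | dave | 9 | 8 | 4 | MIA
A | 3 | carol | 8 | 20 | 3 | SEA
After GROUP BY (3 rows):
users.owner | max_id
eve | 90
dave | 4
carol | 3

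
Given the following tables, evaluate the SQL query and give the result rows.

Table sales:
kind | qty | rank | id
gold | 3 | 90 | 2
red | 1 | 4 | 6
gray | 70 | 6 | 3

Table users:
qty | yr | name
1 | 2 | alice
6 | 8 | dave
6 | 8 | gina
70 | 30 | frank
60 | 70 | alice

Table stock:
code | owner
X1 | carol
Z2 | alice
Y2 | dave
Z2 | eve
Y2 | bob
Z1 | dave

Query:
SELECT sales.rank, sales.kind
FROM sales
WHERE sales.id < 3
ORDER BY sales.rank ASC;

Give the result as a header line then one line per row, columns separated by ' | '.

== RESULT ==
sales.rank | sales.kind
90 | gold

Derivation:
After WHERE (1 rows):
sales.kind | sales.qty | sales.rank | sales.id
gold | 3 | 90 | 2
After SELECT (1 rows):
sales.rank | sales.kind
90 | gold
After ORDER BY (1 rows):
sales.rank | sales.kind
90 | gold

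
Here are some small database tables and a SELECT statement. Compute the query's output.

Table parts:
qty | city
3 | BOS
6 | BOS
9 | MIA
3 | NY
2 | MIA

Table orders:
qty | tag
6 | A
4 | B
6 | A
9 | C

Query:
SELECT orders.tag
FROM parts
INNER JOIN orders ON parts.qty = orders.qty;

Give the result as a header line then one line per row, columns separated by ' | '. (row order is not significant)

== RESULT ==
orders.tag
A
A
C

Derivation:
After JOIN orders (3 rows):
parts.qty | parts.city | orders.qty | orders.tag
6 | BOS | 6 | A
6 | BOS | 6 | A
9 | MIA | 9 | C
After SELECT (3 rows):
orders.tag
A
A
C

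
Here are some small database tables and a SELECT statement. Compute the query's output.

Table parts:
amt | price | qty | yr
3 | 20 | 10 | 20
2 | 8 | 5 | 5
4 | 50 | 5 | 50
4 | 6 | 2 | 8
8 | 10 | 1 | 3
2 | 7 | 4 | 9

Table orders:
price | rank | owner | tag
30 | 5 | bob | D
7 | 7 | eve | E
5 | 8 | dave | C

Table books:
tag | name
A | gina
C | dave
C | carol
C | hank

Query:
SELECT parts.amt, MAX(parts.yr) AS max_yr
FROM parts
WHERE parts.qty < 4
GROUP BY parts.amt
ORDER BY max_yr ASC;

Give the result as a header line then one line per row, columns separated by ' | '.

== RESULT ==
parts.amt | max_yr
8 | 3
4 | 8

Derivation:
After WHERE (2 rows):
parts.amt | parts.price | parts.qty | parts.yr
4 | 6 | 2 | 8
8 | 10 | 1 | 3
After GROUP BY (2 rows):
parts.amt | max_yr
4 | 8
8 | 3
After ORDER BY (2 rows):
parts.amt | max_yr
8 | 3
4 | 8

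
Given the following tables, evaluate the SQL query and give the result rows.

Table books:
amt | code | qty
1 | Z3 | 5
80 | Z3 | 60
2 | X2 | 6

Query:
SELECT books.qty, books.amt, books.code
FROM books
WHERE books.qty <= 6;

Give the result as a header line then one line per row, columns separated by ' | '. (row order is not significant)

After WHERE (2 rows):
books.amt | books.code | books.qty
1 | Z3 | 5
2 | X2 | 6
After SELECT (2 rows):
books.qty | books.amt | books.code
5 | 1 | Z3
6 | 2 | X2

== RESULT ==
books.qty | books.amt | books.code
5 | 1 | Z3
6 | 2 | X2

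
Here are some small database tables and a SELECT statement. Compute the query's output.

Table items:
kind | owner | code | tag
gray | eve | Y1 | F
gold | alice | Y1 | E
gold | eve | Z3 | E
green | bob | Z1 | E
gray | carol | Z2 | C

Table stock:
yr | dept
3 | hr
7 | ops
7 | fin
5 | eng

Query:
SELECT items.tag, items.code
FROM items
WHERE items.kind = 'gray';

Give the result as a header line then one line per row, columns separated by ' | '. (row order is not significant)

After WHERE (2 rows):
items.kind | items.owner | items.code | items.tag
gray | eve | Y1 | F
gray | carol | Z2 | C
After SELECT (2 rows):
items.tag | items.code
F | Y1
C | Z2

== RESULT ==
items.tag | items.code
F | Y1
C | Z2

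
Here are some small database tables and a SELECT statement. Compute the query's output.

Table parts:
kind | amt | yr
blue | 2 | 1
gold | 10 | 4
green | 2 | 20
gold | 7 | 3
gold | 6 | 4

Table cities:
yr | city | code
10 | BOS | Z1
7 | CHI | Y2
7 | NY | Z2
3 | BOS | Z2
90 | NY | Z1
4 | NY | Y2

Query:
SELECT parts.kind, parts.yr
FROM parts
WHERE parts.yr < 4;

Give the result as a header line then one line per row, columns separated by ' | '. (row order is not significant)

== RESULT ==
parts.kind | parts.yr
blue | 1
gold | 3

Derivation:
After WHERE (2 rows):
parts.kind | parts.amt | parts.yr
blue | 2 | 1
gold | 7 | 3
After SELECT (2 rows):
parts.kind | parts.yr
blue | 1
gold | 3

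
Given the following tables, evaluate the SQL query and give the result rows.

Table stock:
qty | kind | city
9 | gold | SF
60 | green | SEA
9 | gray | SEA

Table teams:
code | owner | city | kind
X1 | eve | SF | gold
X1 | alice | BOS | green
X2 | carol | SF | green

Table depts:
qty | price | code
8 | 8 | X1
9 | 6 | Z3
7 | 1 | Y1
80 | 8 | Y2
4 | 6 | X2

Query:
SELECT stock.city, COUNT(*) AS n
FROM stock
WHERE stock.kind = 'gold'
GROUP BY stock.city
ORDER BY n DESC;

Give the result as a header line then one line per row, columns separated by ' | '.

== RESULT ==
stock.city | n
SF | 1

Derivation:
After WHERE (1 rows):
stock.qty | stock.kind | stock.city
9 | gold | SF
After GROUP BY (1 rows):
stock.city | n
SF | 1
After ORDER BY (1 rows):
stock.city | n
SF | 1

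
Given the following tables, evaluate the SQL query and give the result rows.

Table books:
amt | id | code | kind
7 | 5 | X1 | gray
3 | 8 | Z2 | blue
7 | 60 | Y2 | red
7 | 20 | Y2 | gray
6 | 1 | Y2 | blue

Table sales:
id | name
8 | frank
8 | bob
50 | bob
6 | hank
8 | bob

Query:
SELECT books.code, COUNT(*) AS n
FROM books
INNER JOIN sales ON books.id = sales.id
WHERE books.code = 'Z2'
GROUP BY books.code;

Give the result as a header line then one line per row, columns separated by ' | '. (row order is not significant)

After JOIN sales (3 rows):
books.amt | books.id | books.code | books.kind | sales.id | sales.name
3 | 8 | Z2 | blue | 8 | frank
3 | 8 | Z2 | blue | 8 | bob
3 | 8 | Z2 | blue | 8 | bob
After WHERE (3 rows):
books.amt | books.id | books.code | books.kind | sales.id | sales.name
3 | 8 | Z2 | blue | 8 | frank
3 | 8 | Z2 | blue | 8 | bob
3 | 8 | Z2 | blue | 8 | bob
After GROUP BY (1 rows):
books.code | n
Z2 | 3

== RESULT ==
books.code | n
Z2 | 3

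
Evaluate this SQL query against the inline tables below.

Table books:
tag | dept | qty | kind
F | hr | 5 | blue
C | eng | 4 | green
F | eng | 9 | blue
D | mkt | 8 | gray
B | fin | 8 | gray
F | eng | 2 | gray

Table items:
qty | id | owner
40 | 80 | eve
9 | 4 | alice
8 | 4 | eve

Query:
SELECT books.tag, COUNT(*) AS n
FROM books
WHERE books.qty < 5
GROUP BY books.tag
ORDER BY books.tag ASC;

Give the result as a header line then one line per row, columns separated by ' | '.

After WHERE (2 rows):
books.tag | books.dept | books.qty | books.kind
C | eng | 4 | green
F | eng | 2 | gray
After GROUP BY (2 rows):
books.tag | n
C | 1
F | 1
After ORDER BY (2 rows):
books.tag | n
C | 1
F | 1

== RESULT ==
books.tag | n
C | 1
F | 1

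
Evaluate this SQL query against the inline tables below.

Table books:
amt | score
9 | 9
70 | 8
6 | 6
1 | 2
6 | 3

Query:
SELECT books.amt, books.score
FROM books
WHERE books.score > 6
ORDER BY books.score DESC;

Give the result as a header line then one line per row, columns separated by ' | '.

== RESULT ==
books.amt | books.score
9 | 9
70 | 8

Derivation:
After WHERE (2 rows):
books.amt | books.score
9 | 9
70 | 8
After SELECT (2 rows):
books.amt | books.score
9 | 9
70 | 8
After ORDER BY (2 rows):
books.amt | books.score
9 | 9
70 | 8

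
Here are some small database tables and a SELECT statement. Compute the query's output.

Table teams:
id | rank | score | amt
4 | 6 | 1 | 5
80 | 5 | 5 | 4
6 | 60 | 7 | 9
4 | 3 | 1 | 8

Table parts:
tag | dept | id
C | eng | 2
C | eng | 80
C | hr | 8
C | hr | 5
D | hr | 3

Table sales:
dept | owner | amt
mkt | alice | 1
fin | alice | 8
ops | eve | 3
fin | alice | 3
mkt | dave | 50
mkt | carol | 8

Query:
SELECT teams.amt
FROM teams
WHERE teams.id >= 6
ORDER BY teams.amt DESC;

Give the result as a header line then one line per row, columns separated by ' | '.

After WHERE (2 rows):
teams.id | teams.rank | teams.score | teams.amt
80 | 5 | 5 | 4
6 | 60 | 7 | 9
After SELECT (2 rows):
teams.amt
4
9
After ORDER BY (2 rows):
teams.amt
9
4

== RESULT ==
teams.amt
9
4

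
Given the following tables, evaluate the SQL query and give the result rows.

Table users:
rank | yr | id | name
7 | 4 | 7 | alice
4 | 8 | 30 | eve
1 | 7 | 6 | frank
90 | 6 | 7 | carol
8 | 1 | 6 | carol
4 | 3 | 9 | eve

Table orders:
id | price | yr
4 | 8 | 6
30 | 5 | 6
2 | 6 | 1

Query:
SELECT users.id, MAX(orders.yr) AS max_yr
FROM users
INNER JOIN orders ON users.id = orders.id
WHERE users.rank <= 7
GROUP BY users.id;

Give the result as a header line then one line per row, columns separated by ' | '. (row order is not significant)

After JOIN orders (1 rows):
users.rank | users.yr | users.id | users.name | orders.id | orders.price | orders.yr
4 | 8 | 30 | eve | 30 | 5 | 6
After WHERE (1 rows):
users.rank | users.yr | users.id | users.name | orders.id | orders.price | orders.yr
4 | 8 | 30 | eve | 30 | 5 | 6
After GROUP BY (1 rows):
users.id | max_yr
30 | 6

== RESULT ==
users.id | max_yr
30 | 6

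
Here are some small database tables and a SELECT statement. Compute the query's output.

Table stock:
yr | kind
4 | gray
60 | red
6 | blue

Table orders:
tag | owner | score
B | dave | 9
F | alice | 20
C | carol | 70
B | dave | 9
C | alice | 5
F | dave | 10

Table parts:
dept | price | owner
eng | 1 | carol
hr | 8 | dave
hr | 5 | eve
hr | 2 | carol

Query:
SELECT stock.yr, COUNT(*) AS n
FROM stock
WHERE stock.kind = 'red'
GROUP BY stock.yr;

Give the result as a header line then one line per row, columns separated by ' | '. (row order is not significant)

After WHERE (1 rows):
stock.yr | stock.kind
60 | red
After GROUP BY (1 rows):
stock.yr | n
60 | 1

== RESULT ==
stock.yr | n
60 | 1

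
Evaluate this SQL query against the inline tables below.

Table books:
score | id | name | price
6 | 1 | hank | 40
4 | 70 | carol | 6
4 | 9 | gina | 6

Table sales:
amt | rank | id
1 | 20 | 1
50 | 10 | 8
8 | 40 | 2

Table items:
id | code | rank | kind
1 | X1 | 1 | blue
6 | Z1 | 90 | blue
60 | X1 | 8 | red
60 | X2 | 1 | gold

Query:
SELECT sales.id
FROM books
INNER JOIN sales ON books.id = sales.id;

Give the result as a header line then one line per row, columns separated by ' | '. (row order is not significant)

== RESULT ==
sales.id
1

Derivation:
After JOIN sales (1 rows):
books.score | books.id | books.name | books.price | sales.amt | sales.rank | sales.id
6 | 1 | hank | 40 | 1 | 20 | 1
After SELECT (1 rows):
sales.id
1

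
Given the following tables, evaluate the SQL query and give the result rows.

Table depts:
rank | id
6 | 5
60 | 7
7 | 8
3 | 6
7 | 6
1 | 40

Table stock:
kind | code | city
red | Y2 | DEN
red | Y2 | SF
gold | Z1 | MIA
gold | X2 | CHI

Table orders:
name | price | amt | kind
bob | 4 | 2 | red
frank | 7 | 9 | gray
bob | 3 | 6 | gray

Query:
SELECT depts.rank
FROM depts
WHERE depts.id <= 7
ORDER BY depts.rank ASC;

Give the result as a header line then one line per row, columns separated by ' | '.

== RESULT ==
depts.rank
3
6
7
60

Derivation:
After WHERE (4 rows):
depts.rank | depts.id
6 | 5
60 | 7
3 | 6
7 | 6
After SELECT (4 rows):
depts.rank
6
60
3
7
After ORDER BY (4 rows):
depts.rank
3
6
7
60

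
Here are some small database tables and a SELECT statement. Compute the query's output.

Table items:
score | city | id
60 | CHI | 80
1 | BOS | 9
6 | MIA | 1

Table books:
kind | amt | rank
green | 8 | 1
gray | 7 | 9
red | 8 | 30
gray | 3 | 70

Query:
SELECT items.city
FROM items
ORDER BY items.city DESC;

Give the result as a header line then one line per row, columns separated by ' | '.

After SELECT (3 rows):
items.city
CHI
BOS
MIA
After ORDER BY (3 rows):
items.city
MIA
CHI
BOS

== RESULT ==
items.city
MIA
CHI
BOS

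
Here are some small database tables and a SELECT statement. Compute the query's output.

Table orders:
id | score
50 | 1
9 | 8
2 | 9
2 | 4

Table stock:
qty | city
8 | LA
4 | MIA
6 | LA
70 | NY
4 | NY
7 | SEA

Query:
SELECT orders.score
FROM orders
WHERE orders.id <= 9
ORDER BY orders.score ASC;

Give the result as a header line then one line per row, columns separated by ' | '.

== RESULT ==
orders.score
4
8
9

Derivation:
After WHERE (3 rows):
orders.id | orders.score
9 | 8
2 | 9
2 | 4
After SELECT (3 rows):
orders.score
8
9
4
After ORDER BY (3 rows):
orders.score
4
8
9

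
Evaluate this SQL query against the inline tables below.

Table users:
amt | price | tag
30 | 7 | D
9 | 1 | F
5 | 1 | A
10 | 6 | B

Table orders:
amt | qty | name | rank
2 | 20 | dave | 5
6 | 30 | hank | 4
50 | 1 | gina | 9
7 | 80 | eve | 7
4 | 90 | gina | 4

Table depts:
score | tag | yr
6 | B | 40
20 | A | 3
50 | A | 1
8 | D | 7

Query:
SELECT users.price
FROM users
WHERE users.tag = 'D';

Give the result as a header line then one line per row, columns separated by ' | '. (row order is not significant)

After WHERE (1 rows):
users.amt | users.price | users.tag
30 | 7 | D
After SELECT (1 rows):
users.price
7

== RESULT ==
users.price
7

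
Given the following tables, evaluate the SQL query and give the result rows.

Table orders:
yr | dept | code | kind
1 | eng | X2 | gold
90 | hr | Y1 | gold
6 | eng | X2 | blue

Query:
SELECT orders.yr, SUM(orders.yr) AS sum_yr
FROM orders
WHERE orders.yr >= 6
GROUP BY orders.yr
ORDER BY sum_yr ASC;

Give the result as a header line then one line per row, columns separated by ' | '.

After WHERE (2 rows):
orders.yr | orders.dept | orders.code | orders.kind
90 | hr | Y1 | gold
6 | eng | X2 | blue
After GROUP BY (2 rows):
orders.yr | sum_yr
90 | 90
6 | 6
After ORDER BY (2 rows):
orders.yr | sum_yr
6 | 6
90 | 90

== RESULT ==
orders.yr | sum_yr
6 | 6
90 | 90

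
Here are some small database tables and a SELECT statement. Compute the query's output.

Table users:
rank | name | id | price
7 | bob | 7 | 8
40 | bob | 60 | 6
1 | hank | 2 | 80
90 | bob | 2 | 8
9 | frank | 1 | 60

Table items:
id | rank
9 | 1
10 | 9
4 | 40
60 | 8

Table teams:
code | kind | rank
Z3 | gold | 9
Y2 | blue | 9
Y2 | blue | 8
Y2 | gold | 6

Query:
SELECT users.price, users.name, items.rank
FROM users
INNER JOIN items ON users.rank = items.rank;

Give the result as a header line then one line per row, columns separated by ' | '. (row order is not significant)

After JOIN items (3 rows):
users.rank | users.name | users.id | users.price | items.id | items.rank
40 | bob | 60 | 6 | 4 | 40
1 | hank | 2 | 80 | 9 | 1
9 | frank | 1 | 60 | 10 | 9
After SELECT (3 rows):
users.price | users.name | items.rank
6 | bob | 40
80 | hank | 1
60 | frank | 9

== RESULT ==
users.price | users.name | items.rank
6 | bob | 40
80 | hank | 1
60 | frank | 9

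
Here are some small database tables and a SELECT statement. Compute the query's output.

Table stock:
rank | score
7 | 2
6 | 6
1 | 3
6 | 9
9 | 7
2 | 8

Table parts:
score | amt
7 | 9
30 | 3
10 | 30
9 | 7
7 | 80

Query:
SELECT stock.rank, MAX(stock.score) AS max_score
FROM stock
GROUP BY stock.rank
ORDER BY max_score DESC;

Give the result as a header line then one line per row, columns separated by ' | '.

After GROUP BY (5 rows):
stock.rank | max_score
7 | 2
6 | 9
1 | 3
9 | 7
2 | 8
After ORDER BY (5 rows):
stock.rank | max_score
6 | 9
2 | 8
9 | 7
1 | 3
7 | 2

== RESULT ==
stock.rank | max_score
6 | 9
2 | 8
9 | 7
1 | 3
7 | 2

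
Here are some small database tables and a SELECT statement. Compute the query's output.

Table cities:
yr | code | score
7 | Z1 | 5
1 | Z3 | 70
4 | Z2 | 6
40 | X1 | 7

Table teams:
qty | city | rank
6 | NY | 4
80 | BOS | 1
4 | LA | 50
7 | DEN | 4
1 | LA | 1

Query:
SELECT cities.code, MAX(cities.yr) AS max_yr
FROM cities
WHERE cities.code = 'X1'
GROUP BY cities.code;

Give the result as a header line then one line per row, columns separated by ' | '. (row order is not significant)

After WHERE (1 rows):
cities.yr | cities.code | cities.score
40 | X1 | 7
After GROUP BY (1 rows):
cities.code | max_yr
X1 | 40

== RESULT ==
cities.code | max_yr
X1 | 40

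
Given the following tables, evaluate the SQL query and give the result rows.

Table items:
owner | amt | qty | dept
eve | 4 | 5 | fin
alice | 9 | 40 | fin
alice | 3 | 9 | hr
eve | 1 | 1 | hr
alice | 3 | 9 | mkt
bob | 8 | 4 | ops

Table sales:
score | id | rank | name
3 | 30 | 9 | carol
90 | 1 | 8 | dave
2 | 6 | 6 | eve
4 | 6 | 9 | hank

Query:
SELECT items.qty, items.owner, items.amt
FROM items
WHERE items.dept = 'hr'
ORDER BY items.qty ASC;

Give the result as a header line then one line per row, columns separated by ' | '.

After WHERE (2 rows):
items.owner | items.amt | items.qty | items.dept
alice | 3 | 9 | hr
eve | 1 | 1 | hr
After SELECT (2 rows):
items.qty | items.owner | items.amt
9 | alice | 3
1 | eve | 1
After ORDER BY (2 rows):
items.qty | items.owner | items.amt
1 | eve | 1
9 | alice | 3

== RESULT ==
items.qty | items.owner | items.amt
1 | eve | 1
9 | alice | 3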